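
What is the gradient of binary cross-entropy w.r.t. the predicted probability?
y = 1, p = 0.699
∂L/∂p = -1.431

∂L/∂p = -y/p + (1-y)/(1-p) = -1/0.699 + 0 = -1.431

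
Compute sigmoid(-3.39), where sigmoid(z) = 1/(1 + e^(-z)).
0.03261

sigmoid(-3.39) = 1/(1 + e^(3.39)) = 1/(1 + 29.67) = 0.03261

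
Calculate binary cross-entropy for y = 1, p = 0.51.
L = 0.6733

L = -1·log(0.51) - 0·log(0.49) = -log(0.51) = 0.6733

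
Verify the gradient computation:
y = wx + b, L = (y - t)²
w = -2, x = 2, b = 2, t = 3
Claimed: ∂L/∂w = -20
Correct

y = (-2)(2) + 2 = -2
∂L/∂y = 2(y - t) = 2(-2 - 3) = -10
∂y/∂w = x = 2
∂L/∂w = -10 × 2 = -20

Claimed value: -20
Correct: The correct gradient is -20.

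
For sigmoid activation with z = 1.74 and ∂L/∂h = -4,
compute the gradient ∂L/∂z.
∂L/∂z = -0.5081

σ(1.74) = 0.8507
σ'(1.74) = σ(1.74)(1 - σ(1.74)) = 0.8507 × 0.1493 = 0.127
∂L/∂z = ∂L/∂h · σ'(z) = -4 × 0.127 = -0.5081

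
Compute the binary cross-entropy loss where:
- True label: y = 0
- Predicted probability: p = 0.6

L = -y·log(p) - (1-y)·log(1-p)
L = 0.9163

L = -0·log(0.6) - 1·log(0.4) = -log(0.4) = 0.9163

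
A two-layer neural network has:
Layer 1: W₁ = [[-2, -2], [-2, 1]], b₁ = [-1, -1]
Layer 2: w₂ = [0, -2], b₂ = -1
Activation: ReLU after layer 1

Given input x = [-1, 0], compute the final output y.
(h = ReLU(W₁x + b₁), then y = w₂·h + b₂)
y = -3

Layer 1 pre-activation: z₁ = [1, 1]
After ReLU: h = [1, 1]
Layer 2 output: y = 0×1 + -2×1 + -1 = -3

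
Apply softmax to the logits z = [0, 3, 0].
p = [0.0453, 0.9094, 0.0453]

exp(z) = [1, 20.09, 1]
Sum = 22.09
p = [0.0453, 0.9094, 0.0453]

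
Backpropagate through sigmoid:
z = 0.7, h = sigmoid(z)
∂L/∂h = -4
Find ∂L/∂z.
∂L/∂z = -0.8869

σ(0.7) = 0.6682
σ'(0.7) = σ(0.7)(1 - σ(0.7)) = 0.6682 × 0.3318 = 0.2217
∂L/∂z = ∂L/∂h · σ'(z) = -4 × 0.2217 = -0.8869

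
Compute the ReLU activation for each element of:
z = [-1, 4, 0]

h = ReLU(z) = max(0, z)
h = [0, 4, 0]

ReLU applied element-wise: max(0,-1)=0, max(0,4)=4, max(0,0)=0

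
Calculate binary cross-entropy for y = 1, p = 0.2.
L = 1.609

L = -1·log(0.2) - 0·log(0.8) = -log(0.2) = 1.609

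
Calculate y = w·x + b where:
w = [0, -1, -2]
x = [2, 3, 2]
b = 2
y = -5

y = (0)(2) + (-1)(3) + (-2)(2) + 2 = -5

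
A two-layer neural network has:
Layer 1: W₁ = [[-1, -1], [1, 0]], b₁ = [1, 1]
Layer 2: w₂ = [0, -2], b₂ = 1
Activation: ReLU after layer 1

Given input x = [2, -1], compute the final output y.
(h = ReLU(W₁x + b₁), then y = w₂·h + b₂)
y = -5

Layer 1 pre-activation: z₁ = [0, 3]
After ReLU: h = [0, 3]
Layer 2 output: y = 0×0 + -2×3 + 1 = -5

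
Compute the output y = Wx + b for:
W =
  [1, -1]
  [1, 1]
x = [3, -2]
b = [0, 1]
y = [5, 2]

Wx = [1×3 + -1×-2, 1×3 + 1×-2]
   = [5, 1]
y = Wx + b = [5 + 0, 1 + 1] = [5, 2]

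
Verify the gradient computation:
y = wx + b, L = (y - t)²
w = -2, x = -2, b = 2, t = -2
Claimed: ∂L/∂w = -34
Incorrect

y = (-2)(-2) + 2 = 6
∂L/∂y = 2(y - t) = 2(6 - -2) = 16
∂y/∂w = x = -2
∂L/∂w = 16 × -2 = -32

Claimed value: -34
Incorrect: The correct gradient is -32.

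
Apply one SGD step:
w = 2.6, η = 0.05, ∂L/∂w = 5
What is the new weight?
w_new = 2.35

w_new = w - η·∂L/∂w = 2.6 - 0.05×(5) = 2.6 - (0.25) = 2.35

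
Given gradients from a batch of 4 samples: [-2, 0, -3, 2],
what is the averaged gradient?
Average gradient = -0.75

Average = (1/4)(-2 + 0 + -3 + 2) = -3/4 = -0.75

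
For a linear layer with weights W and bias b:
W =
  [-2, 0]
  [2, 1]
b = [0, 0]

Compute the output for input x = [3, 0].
y = [-6, 6]

Wx = [-2×3 + 0×0, 2×3 + 1×0]
   = [-6, 6]
y = Wx + b = [-6 + 0, 6 + 0] = [-6, 6]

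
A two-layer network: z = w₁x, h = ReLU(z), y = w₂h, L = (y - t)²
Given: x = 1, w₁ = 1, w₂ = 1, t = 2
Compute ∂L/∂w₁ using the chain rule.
∂L/∂w₁ = -2

Forward pass:
z = w₁x = 1×1 = 1
h = ReLU(1) = 1
y = w₂h = 1×1 = 1

Backward pass:
∂L/∂y = 2(y - t) = 2(1 - 2) = -2
∂y/∂h = w₂ = 1
∂h/∂z = 1 (ReLU derivative)
∂z/∂w₁ = x = 1

∂L/∂w₁ = -2 × 1 × 1 × 1 = -2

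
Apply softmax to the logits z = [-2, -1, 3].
p = [0.0066, 0.0179, 0.9756]

exp(z) = [0.1353, 0.3679, 20.09]
Sum = 20.59
p = [0.0066, 0.0179, 0.9756]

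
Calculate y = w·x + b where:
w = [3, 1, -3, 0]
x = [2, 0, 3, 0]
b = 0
y = -3

y = (3)(2) + (1)(0) + (-3)(3) + (0)(0) + 0 = -3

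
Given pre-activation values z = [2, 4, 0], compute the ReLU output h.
h = [2, 4, 0]

ReLU applied element-wise: max(0,2)=2, max(0,4)=4, max(0,0)=0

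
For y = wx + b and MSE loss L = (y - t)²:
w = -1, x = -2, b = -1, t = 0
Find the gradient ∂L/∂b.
∂L/∂b = 2

y = wx + b = (-1)(-2) + -1 = 1
∂L/∂y = 2(y - t) = 2(1 - 0) = 2
∂y/∂b = 1
∂L/∂b = ∂L/∂y · ∂y/∂b = 2 × 1 = 2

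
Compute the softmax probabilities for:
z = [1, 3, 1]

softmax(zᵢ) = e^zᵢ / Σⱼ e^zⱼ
p = [0.1065, 0.787, 0.1065]

exp(z) = [2.718, 20.09, 2.718]
Sum = 25.52
p = [0.1065, 0.787, 0.1065]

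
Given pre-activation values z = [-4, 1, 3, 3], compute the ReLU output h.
h = [0, 1, 3, 3]

ReLU applied element-wise: max(0,-4)=0, max(0,1)=1, max(0,3)=3, max(0,3)=3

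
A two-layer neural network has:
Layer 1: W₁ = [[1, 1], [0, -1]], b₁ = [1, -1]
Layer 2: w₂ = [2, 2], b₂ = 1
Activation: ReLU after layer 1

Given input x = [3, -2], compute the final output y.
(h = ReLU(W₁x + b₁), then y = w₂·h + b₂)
y = 7

Layer 1 pre-activation: z₁ = [2, 1]
After ReLU: h = [2, 1]
Layer 2 output: y = 2×2 + 2×1 + 1 = 7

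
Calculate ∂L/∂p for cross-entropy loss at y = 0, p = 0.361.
∂L/∂p = 1.565

∂L/∂p = -y/p + (1-y)/(1-p) = 0 + 1/0.639 = 1.565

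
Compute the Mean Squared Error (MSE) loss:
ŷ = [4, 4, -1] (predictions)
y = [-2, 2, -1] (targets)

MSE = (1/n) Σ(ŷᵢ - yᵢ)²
MSE = 13.33

MSE = (1/3)((4--2)² + (4-2)² + (-1--1)²) = (1/3)(36 + 4 + 0) = 13.33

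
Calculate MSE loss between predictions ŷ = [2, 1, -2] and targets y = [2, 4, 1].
MSE = 6

MSE = (1/3)((2-2)² + (1-4)² + (-2-1)²) = (1/3)(0 + 9 + 9) = 6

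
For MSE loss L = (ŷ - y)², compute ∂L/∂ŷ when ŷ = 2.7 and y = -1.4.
∂L/∂ŷ = 8.2

∂L/∂ŷ = 2(ŷ - y) = 2(2.7 - -1.4) = 2(4.1) = 8.2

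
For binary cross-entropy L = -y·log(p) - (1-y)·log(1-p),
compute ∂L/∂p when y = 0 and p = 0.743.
∂L/∂p = 3.891

∂L/∂p = -y/p + (1-y)/(1-p) = 0 + 1/0.257 = 3.891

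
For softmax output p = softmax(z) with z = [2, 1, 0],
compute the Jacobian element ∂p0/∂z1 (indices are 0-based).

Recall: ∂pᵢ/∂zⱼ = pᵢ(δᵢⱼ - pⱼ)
∂p0/∂z1 = -0.1628

p = softmax(z) = [0.6652, 0.2447, 0.09003]
p0 = 0.6652, p1 = 0.2447

∂p0/∂z1 = -p0 × p1 = -0.6652 × 0.2447 = -0.1628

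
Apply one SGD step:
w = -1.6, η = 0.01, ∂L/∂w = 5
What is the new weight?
w_new = -1.65

w_new = w - η·∂L/∂w = -1.6 - 0.01×(5) = -1.6 - (0.05) = -1.65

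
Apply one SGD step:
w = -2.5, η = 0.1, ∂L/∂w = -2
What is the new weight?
w_new = -2.3

w_new = w - η·∂L/∂w = -2.5 - 0.1×(-2) = -2.5 - (-0.2) = -2.3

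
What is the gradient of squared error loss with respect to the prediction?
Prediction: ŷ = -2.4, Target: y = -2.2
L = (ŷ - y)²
∂L/∂ŷ = -0.4

∂L/∂ŷ = 2(ŷ - y) = 2(-2.4 - -2.2) = 2(-0.2) = -0.4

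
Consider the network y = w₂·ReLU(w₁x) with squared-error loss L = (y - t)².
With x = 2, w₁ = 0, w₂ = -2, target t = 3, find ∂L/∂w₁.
∂L/∂w₁ = 0

Forward pass:
z = w₁x = 0×2 = 0
h = ReLU(0) = 0
y = w₂h = -2×0 = 0

Backward pass:
∂L/∂y = 2(y - t) = 2(0 - 3) = -6
∂y/∂h = w₂ = -2
∂h/∂z = 0 (ReLU derivative)
∂z/∂w₁ = x = 2

∂L/∂w₁ = -6 × -2 × 0 × 2 = 0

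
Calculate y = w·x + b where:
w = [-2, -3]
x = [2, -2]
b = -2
y = 0

y = (-2)(2) + (-3)(-2) + -2 = 0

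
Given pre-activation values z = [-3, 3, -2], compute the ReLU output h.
h = [0, 3, 0]

ReLU applied element-wise: max(0,-3)=0, max(0,3)=3, max(0,-2)=0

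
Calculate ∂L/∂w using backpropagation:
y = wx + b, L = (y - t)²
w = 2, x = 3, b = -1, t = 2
∂L/∂w = 18

y = wx + b = (2)(3) + -1 = 5
∂L/∂y = 2(y - t) = 2(5 - 2) = 6
∂y/∂w = x = 3
∂L/∂w = ∂L/∂y · ∂y/∂w = 6 × 3 = 18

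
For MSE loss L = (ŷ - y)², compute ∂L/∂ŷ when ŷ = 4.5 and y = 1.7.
∂L/∂ŷ = 5.6

∂L/∂ŷ = 2(ŷ - y) = 2(4.5 - 1.7) = 2(2.8) = 5.6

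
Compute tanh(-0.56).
-0.508

tanh(-0.56) = (e^(-0.56) - e^(0.56))/(e^(-0.56) + e^(0.56)) = -0.508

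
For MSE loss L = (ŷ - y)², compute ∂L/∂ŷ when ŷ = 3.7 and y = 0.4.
∂L/∂ŷ = 6.6

∂L/∂ŷ = 2(ŷ - y) = 2(3.7 - 0.4) = 2(3.3) = 6.6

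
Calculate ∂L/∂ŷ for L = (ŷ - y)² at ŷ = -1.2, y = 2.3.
∂L/∂ŷ = -7.0

∂L/∂ŷ = 2(ŷ - y) = 2(-1.2 - 2.3) = 2(-3.5) = -7.0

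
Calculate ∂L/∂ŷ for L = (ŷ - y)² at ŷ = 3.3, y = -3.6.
∂L/∂ŷ = 13.8

∂L/∂ŷ = 2(ŷ - y) = 2(3.3 - -3.6) = 2(6.9) = 13.8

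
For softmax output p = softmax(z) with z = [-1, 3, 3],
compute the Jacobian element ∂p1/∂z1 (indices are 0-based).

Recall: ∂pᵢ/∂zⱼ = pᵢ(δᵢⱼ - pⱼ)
∂p1/∂z1 = 0.25

p = softmax(z) = [0.009075, 0.4955, 0.4955]
p1 = 0.4955

∂p1/∂z1 = p1(1 - p1) = 0.4955 × (1 - 0.4955) = 0.25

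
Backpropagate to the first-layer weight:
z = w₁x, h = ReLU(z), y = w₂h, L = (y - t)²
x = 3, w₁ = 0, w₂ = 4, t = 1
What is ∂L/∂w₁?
∂L/∂w₁ = 0

Forward pass:
z = w₁x = 0×3 = 0
h = ReLU(0) = 0
y = w₂h = 4×0 = 0

Backward pass:
∂L/∂y = 2(y - t) = 2(0 - 1) = -2
∂y/∂h = w₂ = 4
∂h/∂z = 0 (ReLU derivative)
∂z/∂w₁ = x = 3

∂L/∂w₁ = -2 × 4 × 0 × 3 = 0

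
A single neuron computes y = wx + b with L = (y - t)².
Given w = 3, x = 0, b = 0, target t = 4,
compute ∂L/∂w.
∂L/∂w = 0

y = wx + b = (3)(0) + 0 = 0
∂L/∂y = 2(y - t) = 2(0 - 4) = -8
∂y/∂w = x = 0
∂L/∂w = ∂L/∂y · ∂y/∂w = -8 × 0 = 0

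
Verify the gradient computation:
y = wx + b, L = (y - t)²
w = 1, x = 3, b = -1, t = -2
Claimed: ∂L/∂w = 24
Correct

y = (1)(3) + -1 = 2
∂L/∂y = 2(y - t) = 2(2 - -2) = 8
∂y/∂w = x = 3
∂L/∂w = 8 × 3 = 24

Claimed value: 24
Correct: The correct gradient is 24.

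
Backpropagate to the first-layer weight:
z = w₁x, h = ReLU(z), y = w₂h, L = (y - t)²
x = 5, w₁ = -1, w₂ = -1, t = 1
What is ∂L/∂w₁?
∂L/∂w₁ = 0

Forward pass:
z = w₁x = -1×5 = -5
h = ReLU(-5) = 0
y = w₂h = -1×0 = 0

Backward pass:
∂L/∂y = 2(y - t) = 2(0 - 1) = -2
∂y/∂h = w₂ = -1
∂h/∂z = 0 (ReLU derivative)
∂z/∂w₁ = x = 5

∂L/∂w₁ = -2 × -1 × 0 × 5 = 0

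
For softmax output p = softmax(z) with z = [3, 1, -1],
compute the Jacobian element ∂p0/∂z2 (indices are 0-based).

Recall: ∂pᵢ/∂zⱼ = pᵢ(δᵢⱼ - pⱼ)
∂p0/∂z2 = -0.01376

p = softmax(z) = [0.8668, 0.1173, 0.01588]
p0 = 0.8668, p2 = 0.01588

∂p0/∂z2 = -p0 × p2 = -0.8668 × 0.01588 = -0.01376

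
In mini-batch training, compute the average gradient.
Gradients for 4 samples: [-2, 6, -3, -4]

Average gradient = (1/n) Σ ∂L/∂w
Average gradient = -0.75

Average = (1/4)(-2 + 6 + -3 + -4) = -3/4 = -0.75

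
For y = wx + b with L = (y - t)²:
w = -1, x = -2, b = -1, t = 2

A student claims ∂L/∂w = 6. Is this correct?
Incorrect

y = (-1)(-2) + -1 = 1
∂L/∂y = 2(y - t) = 2(1 - 2) = -2
∂y/∂w = x = -2
∂L/∂w = -2 × -2 = 4

Claimed value: 6
Incorrect: The correct gradient is 4.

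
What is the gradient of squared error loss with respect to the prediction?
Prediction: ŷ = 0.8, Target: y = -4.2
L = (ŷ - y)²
∂L/∂ŷ = 10.0

∂L/∂ŷ = 2(ŷ - y) = 2(0.8 - -4.2) = 2(5.0) = 10.0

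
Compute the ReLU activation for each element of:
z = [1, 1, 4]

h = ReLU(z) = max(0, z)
h = [1, 1, 4]

ReLU applied element-wise: max(0,1)=1, max(0,1)=1, max(0,4)=4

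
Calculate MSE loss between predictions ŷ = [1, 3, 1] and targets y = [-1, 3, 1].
MSE = 1.333

MSE = (1/3)((1--1)² + (3-3)² + (1-1)²) = (1/3)(4 + 0 + 0) = 1.333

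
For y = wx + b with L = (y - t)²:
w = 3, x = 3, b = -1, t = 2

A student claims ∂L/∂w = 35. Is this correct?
Incorrect

y = (3)(3) + -1 = 8
∂L/∂y = 2(y - t) = 2(8 - 2) = 12
∂y/∂w = x = 3
∂L/∂w = 12 × 3 = 36

Claimed value: 35
Incorrect: The correct gradient is 36.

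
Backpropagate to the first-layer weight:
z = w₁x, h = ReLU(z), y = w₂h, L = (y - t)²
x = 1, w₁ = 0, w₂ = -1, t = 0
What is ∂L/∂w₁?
∂L/∂w₁ = 0

Forward pass:
z = w₁x = 0×1 = 0
h = ReLU(0) = 0
y = w₂h = -1×0 = 0

Backward pass:
∂L/∂y = 2(y - t) = 2(0 - 0) = 0
∂y/∂h = w₂ = -1
∂h/∂z = 0 (ReLU derivative)
∂z/∂w₁ = x = 1

∂L/∂w₁ = 0 × -1 × 0 × 1 = 0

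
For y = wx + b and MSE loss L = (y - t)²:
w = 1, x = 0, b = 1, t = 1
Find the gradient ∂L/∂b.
∂L/∂b = 0

y = wx + b = (1)(0) + 1 = 1
∂L/∂y = 2(y - t) = 2(1 - 1) = 0
∂y/∂b = 1
∂L/∂b = ∂L/∂y · ∂y/∂b = 0 × 1 = 0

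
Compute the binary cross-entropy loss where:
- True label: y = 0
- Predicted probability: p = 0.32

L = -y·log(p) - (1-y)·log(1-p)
L = 0.3857

L = -0·log(0.32) - 1·log(0.68) = -log(0.68) = 0.3857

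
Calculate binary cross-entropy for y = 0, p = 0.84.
L = 1.833

L = -0·log(0.84) - 1·log(0.16) = -log(0.16) = 1.833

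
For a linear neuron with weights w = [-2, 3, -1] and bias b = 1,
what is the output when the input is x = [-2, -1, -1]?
y = 3

y = (-2)(-2) + (3)(-1) + (-1)(-1) + 1 = 3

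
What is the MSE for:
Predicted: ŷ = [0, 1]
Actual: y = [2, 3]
MSE = 4

MSE = (1/2)((0-2)² + (1-3)²) = (1/2)(4 + 4) = 4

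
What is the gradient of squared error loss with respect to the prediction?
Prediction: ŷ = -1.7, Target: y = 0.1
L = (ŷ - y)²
∂L/∂ŷ = -3.6

∂L/∂ŷ = 2(ŷ - y) = 2(-1.7 - 0.1) = 2(-1.8) = -3.6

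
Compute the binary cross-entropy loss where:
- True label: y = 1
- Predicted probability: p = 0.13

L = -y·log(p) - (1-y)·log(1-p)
L = 2.04

L = -1·log(0.13) - 0·log(0.87) = -log(0.13) = 2.04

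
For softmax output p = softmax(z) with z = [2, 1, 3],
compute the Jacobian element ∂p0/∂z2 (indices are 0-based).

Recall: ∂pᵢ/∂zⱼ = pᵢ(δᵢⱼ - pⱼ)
∂p0/∂z2 = -0.1628

p = softmax(z) = [0.2447, 0.09003, 0.6652]
p0 = 0.2447, p2 = 0.6652

∂p0/∂z2 = -p0 × p2 = -0.2447 × 0.6652 = -0.1628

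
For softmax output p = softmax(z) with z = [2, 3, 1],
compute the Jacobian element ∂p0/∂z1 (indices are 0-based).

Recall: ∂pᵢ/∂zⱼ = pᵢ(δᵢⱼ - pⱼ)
∂p0/∂z1 = -0.1628

p = softmax(z) = [0.2447, 0.6652, 0.09003]
p0 = 0.2447, p1 = 0.6652

∂p0/∂z1 = -p0 × p1 = -0.2447 × 0.6652 = -0.1628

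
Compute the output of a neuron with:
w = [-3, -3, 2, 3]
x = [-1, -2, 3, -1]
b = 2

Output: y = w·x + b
y = 14

y = (-3)(-1) + (-3)(-2) + (2)(3) + (3)(-1) + 2 = 14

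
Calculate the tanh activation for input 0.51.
0.4699

tanh(0.51) = (e^(0.51) - e^(-0.51))/(e^(0.51) + e^(-0.51)) = 0.4699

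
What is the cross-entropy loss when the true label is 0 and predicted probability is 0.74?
L = 1.347

L = -0·log(0.74) - 1·log(0.26) = -log(0.26) = 1.347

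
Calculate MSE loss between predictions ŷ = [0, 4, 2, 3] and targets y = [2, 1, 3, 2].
MSE = 3.75

MSE = (1/4)((0-2)² + (4-1)² + (2-3)² + (3-2)²) = (1/4)(4 + 9 + 1 + 1) = 3.75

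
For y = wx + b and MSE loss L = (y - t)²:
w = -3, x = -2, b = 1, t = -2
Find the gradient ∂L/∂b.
∂L/∂b = 18

y = wx + b = (-3)(-2) + 1 = 7
∂L/∂y = 2(y - t) = 2(7 - -2) = 18
∂y/∂b = 1
∂L/∂b = ∂L/∂y · ∂y/∂b = 18 × 1 = 18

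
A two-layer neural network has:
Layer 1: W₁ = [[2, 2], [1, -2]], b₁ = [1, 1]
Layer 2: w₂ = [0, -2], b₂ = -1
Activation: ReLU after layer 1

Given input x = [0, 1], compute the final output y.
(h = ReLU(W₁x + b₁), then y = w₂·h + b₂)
y = -1

Layer 1 pre-activation: z₁ = [3, -1]
After ReLU: h = [3, 0]
Layer 2 output: y = 0×3 + -2×0 + -1 = -1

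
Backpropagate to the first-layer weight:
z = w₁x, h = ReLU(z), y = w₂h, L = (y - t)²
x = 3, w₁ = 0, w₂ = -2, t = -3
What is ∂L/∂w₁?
∂L/∂w₁ = 0

Forward pass:
z = w₁x = 0×3 = 0
h = ReLU(0) = 0
y = w₂h = -2×0 = 0

Backward pass:
∂L/∂y = 2(y - t) = 2(0 - -3) = 6
∂y/∂h = w₂ = -2
∂h/∂z = 0 (ReLU derivative)
∂z/∂w₁ = x = 3

∂L/∂w₁ = 6 × -2 × 0 × 3 = 0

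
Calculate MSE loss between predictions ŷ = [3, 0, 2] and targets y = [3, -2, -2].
MSE = 6.667

MSE = (1/3)((3-3)² + (0--2)² + (2--2)²) = (1/3)(0 + 4 + 16) = 6.667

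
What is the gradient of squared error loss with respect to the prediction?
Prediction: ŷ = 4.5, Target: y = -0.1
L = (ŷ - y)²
∂L/∂ŷ = 9.2

∂L/∂ŷ = 2(ŷ - y) = 2(4.5 - -0.1) = 2(4.6) = 9.2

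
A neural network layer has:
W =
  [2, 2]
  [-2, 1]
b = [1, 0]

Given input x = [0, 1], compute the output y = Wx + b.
y = [3, 1]

Wx = [2×0 + 2×1, -2×0 + 1×1]
   = [2, 1]
y = Wx + b = [2 + 1, 1 + 0] = [3, 1]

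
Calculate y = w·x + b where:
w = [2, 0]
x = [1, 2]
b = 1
y = 3

y = (2)(1) + (0)(2) + 1 = 3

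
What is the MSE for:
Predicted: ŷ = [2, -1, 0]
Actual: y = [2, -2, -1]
MSE = 0.6667

MSE = (1/3)((2-2)² + (-1--2)² + (0--1)²) = (1/3)(0 + 1 + 1) = 0.6667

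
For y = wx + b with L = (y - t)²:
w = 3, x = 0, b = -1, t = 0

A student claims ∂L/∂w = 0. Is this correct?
Correct

y = (3)(0) + -1 = -1
∂L/∂y = 2(y - t) = 2(-1 - 0) = -2
∂y/∂w = x = 0
∂L/∂w = -2 × 0 = 0

Claimed value: 0
Correct: The correct gradient is 0.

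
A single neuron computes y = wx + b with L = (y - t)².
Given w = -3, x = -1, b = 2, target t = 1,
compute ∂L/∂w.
∂L/∂w = -8

y = wx + b = (-3)(-1) + 2 = 5
∂L/∂y = 2(y - t) = 2(5 - 1) = 8
∂y/∂w = x = -1
∂L/∂w = ∂L/∂y · ∂y/∂w = 8 × -1 = -8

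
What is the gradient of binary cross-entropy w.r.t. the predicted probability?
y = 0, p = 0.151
∂L/∂p = 1.178

∂L/∂p = -y/p + (1-y)/(1-p) = 0 + 1/0.849 = 1.178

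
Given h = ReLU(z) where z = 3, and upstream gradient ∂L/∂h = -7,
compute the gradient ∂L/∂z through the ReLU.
∂L/∂z = -7

h = ReLU(3) = 3
Since z > 0: ∂h/∂z = 1
∂L/∂z = ∂L/∂h · ∂h/∂z = -7 × 1 = -7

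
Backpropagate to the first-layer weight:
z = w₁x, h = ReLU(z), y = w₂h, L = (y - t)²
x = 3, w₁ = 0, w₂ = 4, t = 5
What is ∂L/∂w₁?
∂L/∂w₁ = 0

Forward pass:
z = w₁x = 0×3 = 0
h = ReLU(0) = 0
y = w₂h = 4×0 = 0

Backward pass:
∂L/∂y = 2(y - t) = 2(0 - 5) = -10
∂y/∂h = w₂ = 4
∂h/∂z = 0 (ReLU derivative)
∂z/∂w₁ = x = 3

∂L/∂w₁ = -10 × 4 × 0 × 3 = 0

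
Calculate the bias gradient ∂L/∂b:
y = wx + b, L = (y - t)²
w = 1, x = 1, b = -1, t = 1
∂L/∂b = -2

y = wx + b = (1)(1) + -1 = 0
∂L/∂y = 2(y - t) = 2(0 - 1) = -2
∂y/∂b = 1
∂L/∂b = ∂L/∂y · ∂y/∂b = -2 × 1 = -2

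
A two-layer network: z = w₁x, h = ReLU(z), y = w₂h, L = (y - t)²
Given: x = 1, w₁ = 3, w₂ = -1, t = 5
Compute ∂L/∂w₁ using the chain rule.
∂L/∂w₁ = 16

Forward pass:
z = w₁x = 3×1 = 3
h = ReLU(3) = 3
y = w₂h = -1×3 = -3

Backward pass:
∂L/∂y = 2(y - t) = 2(-3 - 5) = -16
∂y/∂h = w₂ = -1
∂h/∂z = 1 (ReLU derivative)
∂z/∂w₁ = x = 1

∂L/∂w₁ = -16 × -1 × 1 × 1 = 16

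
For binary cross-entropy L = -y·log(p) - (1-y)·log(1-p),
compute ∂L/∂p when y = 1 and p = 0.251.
∂L/∂p = -3.984

∂L/∂p = -y/p + (1-y)/(1-p) = -1/0.251 + 0 = -3.984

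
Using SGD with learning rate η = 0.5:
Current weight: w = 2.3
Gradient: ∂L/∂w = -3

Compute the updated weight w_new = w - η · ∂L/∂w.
w_new = 3.8

w_new = w - η·∂L/∂w = 2.3 - 0.5×(-3) = 2.3 - (-1.5) = 3.8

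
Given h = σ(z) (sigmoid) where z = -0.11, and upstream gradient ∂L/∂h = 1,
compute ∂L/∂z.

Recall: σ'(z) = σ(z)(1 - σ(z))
∂L/∂z = 0.2492

σ(-0.11) = 0.4725
σ'(-0.11) = σ(-0.11)(1 - σ(-0.11)) = 0.4725 × 0.5275 = 0.2492
∂L/∂z = ∂L/∂h · σ'(z) = 1 × 0.2492 = 0.2492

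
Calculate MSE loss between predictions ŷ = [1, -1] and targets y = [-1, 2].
MSE = 6.5

MSE = (1/2)((1--1)² + (-1-2)²) = (1/2)(4 + 9) = 6.5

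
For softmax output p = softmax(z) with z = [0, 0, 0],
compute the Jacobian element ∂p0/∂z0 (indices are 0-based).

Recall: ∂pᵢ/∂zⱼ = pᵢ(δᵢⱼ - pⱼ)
∂p0/∂z0 = 0.2222

p = softmax(z) = [0.3333, 0.3333, 0.3333]
p0 = 0.3333

∂p0/∂z0 = p0(1 - p0) = 0.3333 × (1 - 0.3333) = 0.2222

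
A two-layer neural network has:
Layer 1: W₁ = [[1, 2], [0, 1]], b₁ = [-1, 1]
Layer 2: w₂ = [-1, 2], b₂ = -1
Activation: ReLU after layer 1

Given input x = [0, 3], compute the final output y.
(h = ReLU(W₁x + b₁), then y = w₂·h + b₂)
y = 2

Layer 1 pre-activation: z₁ = [5, 4]
After ReLU: h = [5, 4]
Layer 2 output: y = -1×5 + 2×4 + -1 = 2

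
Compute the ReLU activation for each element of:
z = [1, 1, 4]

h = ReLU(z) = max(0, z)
h = [1, 1, 4]

ReLU applied element-wise: max(0,1)=1, max(0,1)=1, max(0,4)=4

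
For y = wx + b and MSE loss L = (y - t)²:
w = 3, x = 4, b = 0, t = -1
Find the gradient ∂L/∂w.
∂L/∂w = 104

y = wx + b = (3)(4) + 0 = 12
∂L/∂y = 2(y - t) = 2(12 - -1) = 26
∂y/∂w = x = 4
∂L/∂w = ∂L/∂y · ∂y/∂w = 26 × 4 = 104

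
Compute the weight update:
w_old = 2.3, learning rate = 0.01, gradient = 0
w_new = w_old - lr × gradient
w_new = 2.3

w_new = w - η·∂L/∂w = 2.3 - 0.01×(0) = 2.3 - (0) = 2.3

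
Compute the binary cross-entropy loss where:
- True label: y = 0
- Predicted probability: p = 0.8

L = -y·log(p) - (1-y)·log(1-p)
L = 1.609

L = -0·log(0.8) - 1·log(0.2) = -log(0.2) = 1.609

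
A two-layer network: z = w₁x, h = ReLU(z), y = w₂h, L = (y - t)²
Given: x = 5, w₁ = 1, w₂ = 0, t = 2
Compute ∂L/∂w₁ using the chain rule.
∂L/∂w₁ = 0

Forward pass:
z = w₁x = 1×5 = 5
h = ReLU(5) = 5
y = w₂h = 0×5 = 0

Backward pass:
∂L/∂y = 2(y - t) = 2(0 - 2) = -4
∂y/∂h = w₂ = 0
∂h/∂z = 1 (ReLU derivative)
∂z/∂w₁ = x = 5

∂L/∂w₁ = -4 × 0 × 1 × 5 = 0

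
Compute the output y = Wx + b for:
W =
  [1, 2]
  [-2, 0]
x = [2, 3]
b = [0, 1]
y = [8, -3]

Wx = [1×2 + 2×3, -2×2 + 0×3]
   = [8, -4]
y = Wx + b = [8 + 0, -4 + 1] = [8, -3]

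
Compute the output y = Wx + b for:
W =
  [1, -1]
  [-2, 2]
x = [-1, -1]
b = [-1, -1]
y = [-1, -1]

Wx = [1×-1 + -1×-1, -2×-1 + 2×-1]
   = [0, 0]
y = Wx + b = [0 + -1, 0 + -1] = [-1, -1]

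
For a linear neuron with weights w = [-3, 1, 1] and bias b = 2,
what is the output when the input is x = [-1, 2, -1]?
y = 6

y = (-3)(-1) + (1)(2) + (1)(-1) + 2 = 6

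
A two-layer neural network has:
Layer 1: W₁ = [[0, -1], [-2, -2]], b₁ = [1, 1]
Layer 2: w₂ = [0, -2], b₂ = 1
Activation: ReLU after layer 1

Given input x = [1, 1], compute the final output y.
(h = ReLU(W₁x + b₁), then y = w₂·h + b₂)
y = 1

Layer 1 pre-activation: z₁ = [0, -3]
After ReLU: h = [0, 0]
Layer 2 output: y = 0×0 + -2×0 + 1 = 1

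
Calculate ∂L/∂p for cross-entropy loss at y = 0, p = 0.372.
∂L/∂p = 1.592

∂L/∂p = -y/p + (1-y)/(1-p) = 0 + 1/0.628 = 1.592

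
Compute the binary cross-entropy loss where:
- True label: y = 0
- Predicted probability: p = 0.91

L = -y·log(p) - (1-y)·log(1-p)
L = 2.408

L = -0·log(0.91) - 1·log(0.09) = -log(0.09) = 2.408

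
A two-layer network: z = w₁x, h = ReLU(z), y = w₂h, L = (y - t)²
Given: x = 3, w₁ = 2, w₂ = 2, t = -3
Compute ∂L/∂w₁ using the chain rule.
∂L/∂w₁ = 180

Forward pass:
z = w₁x = 2×3 = 6
h = ReLU(6) = 6
y = w₂h = 2×6 = 12

Backward pass:
∂L/∂y = 2(y - t) = 2(12 - -3) = 30
∂y/∂h = w₂ = 2
∂h/∂z = 1 (ReLU derivative)
∂z/∂w₁ = x = 3

∂L/∂w₁ = 30 × 2 × 1 × 3 = 180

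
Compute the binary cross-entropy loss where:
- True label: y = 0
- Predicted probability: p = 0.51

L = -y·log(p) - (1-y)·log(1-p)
L = 0.7133

L = -0·log(0.51) - 1·log(0.49) = -log(0.49) = 0.7133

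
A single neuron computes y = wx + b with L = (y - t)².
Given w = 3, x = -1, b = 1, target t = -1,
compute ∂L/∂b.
∂L/∂b = -2

y = wx + b = (3)(-1) + 1 = -2
∂L/∂y = 2(y - t) = 2(-2 - -1) = -2
∂y/∂b = 1
∂L/∂b = ∂L/∂y · ∂y/∂b = -2 × 1 = -2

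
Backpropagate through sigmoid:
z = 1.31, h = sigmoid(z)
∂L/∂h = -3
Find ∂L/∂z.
∂L/∂z = -0.502

σ(1.31) = 0.7875
σ'(1.31) = σ(1.31)(1 - σ(1.31)) = 0.7875 × 0.2125 = 0.1673
∂L/∂z = ∂L/∂h · σ'(z) = -3 × 0.1673 = -0.502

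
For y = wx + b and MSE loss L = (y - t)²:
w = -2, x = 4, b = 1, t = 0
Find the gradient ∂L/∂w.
∂L/∂w = -56

y = wx + b = (-2)(4) + 1 = -7
∂L/∂y = 2(y - t) = 2(-7 - 0) = -14
∂y/∂w = x = 4
∂L/∂w = ∂L/∂y · ∂y/∂w = -14 × 4 = -56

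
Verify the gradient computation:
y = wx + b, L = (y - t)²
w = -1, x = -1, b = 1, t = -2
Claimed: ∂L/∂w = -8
Correct

y = (-1)(-1) + 1 = 2
∂L/∂y = 2(y - t) = 2(2 - -2) = 8
∂y/∂w = x = -1
∂L/∂w = 8 × -1 = -8

Claimed value: -8
Correct: The correct gradient is -8.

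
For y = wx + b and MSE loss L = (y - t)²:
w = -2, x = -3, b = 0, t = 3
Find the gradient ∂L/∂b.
∂L/∂b = 6

y = wx + b = (-2)(-3) + 0 = 6
∂L/∂y = 2(y - t) = 2(6 - 3) = 6
∂y/∂b = 1
∂L/∂b = ∂L/∂y · ∂y/∂b = 6 × 1 = 6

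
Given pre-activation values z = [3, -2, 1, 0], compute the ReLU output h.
h = [3, 0, 1, 0]

ReLU applied element-wise: max(0,3)=3, max(0,-2)=0, max(0,1)=1, max(0,0)=0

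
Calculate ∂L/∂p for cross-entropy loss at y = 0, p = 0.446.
∂L/∂p = 1.805

∂L/∂p = -y/p + (1-y)/(1-p) = 0 + 1/0.554 = 1.805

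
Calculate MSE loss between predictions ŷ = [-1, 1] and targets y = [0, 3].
MSE = 2.5

MSE = (1/2)((-1-0)² + (1-3)²) = (1/2)(1 + 4) = 2.5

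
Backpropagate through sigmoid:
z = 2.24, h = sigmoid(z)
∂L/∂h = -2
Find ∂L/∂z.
∂L/∂z = -0.1739

σ(2.24) = 0.9038
σ'(2.24) = σ(2.24)(1 - σ(2.24)) = 0.9038 × 0.09622 = 0.08696
∂L/∂z = ∂L/∂h · σ'(z) = -2 × 0.08696 = -0.1739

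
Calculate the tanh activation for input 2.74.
0.9917

tanh(2.74) = (e^(2.74) - e^(-2.74))/(e^(2.74) + e^(-2.74)) = 0.9917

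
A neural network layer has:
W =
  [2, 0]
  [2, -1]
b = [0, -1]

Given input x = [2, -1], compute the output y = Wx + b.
y = [4, 4]

Wx = [2×2 + 0×-1, 2×2 + -1×-1]
   = [4, 5]
y = Wx + b = [4 + 0, 5 + -1] = [4, 4]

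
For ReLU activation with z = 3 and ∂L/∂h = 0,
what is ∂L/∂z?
∂L/∂z = 0

h = ReLU(3) = 3
Since z > 0: ∂h/∂z = 1
∂L/∂z = ∂L/∂h · ∂h/∂z = 0 × 1 = 0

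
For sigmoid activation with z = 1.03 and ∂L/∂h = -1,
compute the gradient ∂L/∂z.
∂L/∂z = -0.1939

σ(1.03) = 0.7369
σ'(1.03) = σ(1.03)(1 - σ(1.03)) = 0.7369 × 0.2631 = 0.1939
∂L/∂z = ∂L/∂h · σ'(z) = -1 × 0.1939 = -0.1939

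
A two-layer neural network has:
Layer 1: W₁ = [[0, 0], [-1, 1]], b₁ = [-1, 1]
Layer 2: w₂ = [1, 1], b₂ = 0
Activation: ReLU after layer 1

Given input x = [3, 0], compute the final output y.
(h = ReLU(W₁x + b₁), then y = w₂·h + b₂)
y = 0

Layer 1 pre-activation: z₁ = [-1, -2]
After ReLU: h = [0, 0]
Layer 2 output: y = 1×0 + 1×0 + 0 = 0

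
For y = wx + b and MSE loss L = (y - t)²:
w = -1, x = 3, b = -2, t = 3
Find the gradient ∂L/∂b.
∂L/∂b = -16

y = wx + b = (-1)(3) + -2 = -5
∂L/∂y = 2(y - t) = 2(-5 - 3) = -16
∂y/∂b = 1
∂L/∂b = ∂L/∂y · ∂y/∂b = -16 × 1 = -16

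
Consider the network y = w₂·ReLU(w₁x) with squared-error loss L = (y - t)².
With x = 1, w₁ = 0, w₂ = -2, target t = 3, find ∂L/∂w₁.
∂L/∂w₁ = 0

Forward pass:
z = w₁x = 0×1 = 0
h = ReLU(0) = 0
y = w₂h = -2×0 = 0

Backward pass:
∂L/∂y = 2(y - t) = 2(0 - 3) = -6
∂y/∂h = w₂ = -2
∂h/∂z = 0 (ReLU derivative)
∂z/∂w₁ = x = 1

∂L/∂w₁ = -6 × -2 × 0 × 1 = 0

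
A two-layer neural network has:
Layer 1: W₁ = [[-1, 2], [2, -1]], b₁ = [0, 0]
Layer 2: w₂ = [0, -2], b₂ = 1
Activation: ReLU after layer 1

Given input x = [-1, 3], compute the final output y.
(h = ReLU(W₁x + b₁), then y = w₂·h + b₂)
y = 1

Layer 1 pre-activation: z₁ = [7, -5]
After ReLU: h = [7, 0]
Layer 2 output: y = 0×7 + -2×0 + 1 = 1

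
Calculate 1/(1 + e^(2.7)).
0.06297

sigmoid(-2.7) = 1/(1 + e^(2.7)) = 1/(1 + 14.88) = 0.06297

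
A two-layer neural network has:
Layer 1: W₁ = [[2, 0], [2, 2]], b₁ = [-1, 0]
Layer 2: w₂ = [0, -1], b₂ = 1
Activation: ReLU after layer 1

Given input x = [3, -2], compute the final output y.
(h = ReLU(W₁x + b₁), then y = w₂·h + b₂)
y = -1

Layer 1 pre-activation: z₁ = [5, 2]
After ReLU: h = [5, 2]
Layer 2 output: y = 0×5 + -1×2 + 1 = -1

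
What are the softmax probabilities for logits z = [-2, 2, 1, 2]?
p = [0.0077, 0.4191, 0.1542, 0.4191]

exp(z) = [0.1353, 7.389, 2.718, 7.389]
Sum = 17.63
p = [0.0077, 0.4191, 0.1542, 0.4191]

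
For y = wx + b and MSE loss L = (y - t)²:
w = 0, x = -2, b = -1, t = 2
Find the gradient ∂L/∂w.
∂L/∂w = 12

y = wx + b = (0)(-2) + -1 = -1
∂L/∂y = 2(y - t) = 2(-1 - 2) = -6
∂y/∂w = x = -2
∂L/∂w = ∂L/∂y · ∂y/∂w = -6 × -2 = 12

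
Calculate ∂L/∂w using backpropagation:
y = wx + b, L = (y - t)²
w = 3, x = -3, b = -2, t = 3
∂L/∂w = 84

y = wx + b = (3)(-3) + -2 = -11
∂L/∂y = 2(y - t) = 2(-11 - 3) = -28
∂y/∂w = x = -3
∂L/∂w = ∂L/∂y · ∂y/∂w = -28 × -3 = 84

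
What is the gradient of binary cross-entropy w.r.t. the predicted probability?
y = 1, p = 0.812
∂L/∂p = -1.232

∂L/∂p = -y/p + (1-y)/(1-p) = -1/0.812 + 0 = -1.232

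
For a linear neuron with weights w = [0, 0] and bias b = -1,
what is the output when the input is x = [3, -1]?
y = -1

y = (0)(3) + (0)(-1) + -1 = -1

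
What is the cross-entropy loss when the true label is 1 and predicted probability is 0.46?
L = 0.7765

L = -1·log(0.46) - 0·log(0.54) = -log(0.46) = 0.7765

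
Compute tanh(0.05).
0.04996

tanh(0.05) = (e^(0.05) - e^(-0.05))/(e^(0.05) + e^(-0.05)) = 0.04996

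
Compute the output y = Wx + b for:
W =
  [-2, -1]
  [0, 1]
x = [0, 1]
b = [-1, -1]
y = [-2, 0]

Wx = [-2×0 + -1×1, 0×0 + 1×1]
   = [-1, 1]
y = Wx + b = [-1 + -1, 1 + -1] = [-2, 0]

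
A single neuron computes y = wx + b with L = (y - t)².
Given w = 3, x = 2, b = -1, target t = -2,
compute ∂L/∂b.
∂L/∂b = 14

y = wx + b = (3)(2) + -1 = 5
∂L/∂y = 2(y - t) = 2(5 - -2) = 14
∂y/∂b = 1
∂L/∂b = ∂L/∂y · ∂y/∂b = 14 × 1 = 14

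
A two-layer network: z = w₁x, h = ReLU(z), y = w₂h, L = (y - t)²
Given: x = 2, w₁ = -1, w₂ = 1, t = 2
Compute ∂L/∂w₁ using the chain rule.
∂L/∂w₁ = 0

Forward pass:
z = w₁x = -1×2 = -2
h = ReLU(-2) = 0
y = w₂h = 1×0 = 0

Backward pass:
∂L/∂y = 2(y - t) = 2(0 - 2) = -4
∂y/∂h = w₂ = 1
∂h/∂z = 0 (ReLU derivative)
∂z/∂w₁ = x = 2

∂L/∂w₁ = -4 × 1 × 0 × 2 = 0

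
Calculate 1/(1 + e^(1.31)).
0.2125

sigmoid(-1.31) = 1/(1 + e^(1.31)) = 1/(1 + 3.706) = 0.2125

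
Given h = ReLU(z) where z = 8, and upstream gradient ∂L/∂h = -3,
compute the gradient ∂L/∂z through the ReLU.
∂L/∂z = -3

h = ReLU(8) = 8
Since z > 0: ∂h/∂z = 1
∂L/∂z = ∂L/∂h · ∂h/∂z = -3 × 1 = -3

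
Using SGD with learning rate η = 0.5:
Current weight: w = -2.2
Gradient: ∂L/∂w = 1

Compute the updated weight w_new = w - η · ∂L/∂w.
w_new = -2.7

w_new = w - η·∂L/∂w = -2.2 - 0.5×(1) = -2.2 - (0.5) = -2.7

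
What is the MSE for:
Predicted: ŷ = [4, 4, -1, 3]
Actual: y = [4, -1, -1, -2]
MSE = 12.5

MSE = (1/4)((4-4)² + (4--1)² + (-1--1)² + (3--2)²) = (1/4)(0 + 25 + 0 + 25) = 12.5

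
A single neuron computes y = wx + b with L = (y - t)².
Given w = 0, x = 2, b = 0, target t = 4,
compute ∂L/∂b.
∂L/∂b = -8

y = wx + b = (0)(2) + 0 = 0
∂L/∂y = 2(y - t) = 2(0 - 4) = -8
∂y/∂b = 1
∂L/∂b = ∂L/∂y · ∂y/∂b = -8 × 1 = -8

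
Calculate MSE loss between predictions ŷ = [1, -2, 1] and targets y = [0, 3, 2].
MSE = 9

MSE = (1/3)((1-0)² + (-2-3)² + (1-2)²) = (1/3)(1 + 25 + 1) = 9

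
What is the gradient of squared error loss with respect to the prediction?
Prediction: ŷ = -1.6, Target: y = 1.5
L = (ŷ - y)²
∂L/∂ŷ = -6.2

∂L/∂ŷ = 2(ŷ - y) = 2(-1.6 - 1.5) = 2(-3.1) = -6.2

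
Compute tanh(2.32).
0.9809

tanh(2.32) = (e^(2.32) - e^(-2.32))/(e^(2.32) + e^(-2.32)) = 0.9809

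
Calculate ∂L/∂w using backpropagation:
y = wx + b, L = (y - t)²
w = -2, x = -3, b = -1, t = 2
∂L/∂w = -18

y = wx + b = (-2)(-3) + -1 = 5
∂L/∂y = 2(y - t) = 2(5 - 2) = 6
∂y/∂w = x = -3
∂L/∂w = ∂L/∂y · ∂y/∂w = 6 × -3 = -18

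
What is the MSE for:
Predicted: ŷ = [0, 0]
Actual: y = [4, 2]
MSE = 10

MSE = (1/2)((0-4)² + (0-2)²) = (1/2)(16 + 4) = 10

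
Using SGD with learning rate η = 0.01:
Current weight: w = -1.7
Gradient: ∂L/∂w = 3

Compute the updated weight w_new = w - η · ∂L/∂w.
w_new = -1.73

w_new = w - η·∂L/∂w = -1.7 - 0.01×(3) = -1.7 - (0.03) = -1.73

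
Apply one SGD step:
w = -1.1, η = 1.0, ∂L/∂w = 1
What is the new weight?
w_new = -2.1

w_new = w - η·∂L/∂w = -1.1 - 1.0×(1) = -1.1 - (1) = -2.1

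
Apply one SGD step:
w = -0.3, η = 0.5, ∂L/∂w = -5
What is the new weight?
w_new = 2.2

w_new = w - η·∂L/∂w = -0.3 - 0.5×(-5) = -0.3 - (-2.5) = 2.2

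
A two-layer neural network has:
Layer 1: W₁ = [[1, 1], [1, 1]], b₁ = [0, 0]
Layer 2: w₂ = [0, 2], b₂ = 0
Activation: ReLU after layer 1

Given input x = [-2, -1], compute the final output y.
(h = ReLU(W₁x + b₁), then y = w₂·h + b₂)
y = 0

Layer 1 pre-activation: z₁ = [-3, -3]
After ReLU: h = [0, 0]
Layer 2 output: y = 0×0 + 2×0 + 0 = 0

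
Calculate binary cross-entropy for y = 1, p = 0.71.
L = 0.3425

L = -1·log(0.71) - 0·log(0.29) = -log(0.71) = 0.3425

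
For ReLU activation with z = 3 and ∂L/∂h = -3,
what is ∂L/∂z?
∂L/∂z = -3

h = ReLU(3) = 3
Since z > 0: ∂h/∂z = 1
∂L/∂z = ∂L/∂h · ∂h/∂z = -3 × 1 = -3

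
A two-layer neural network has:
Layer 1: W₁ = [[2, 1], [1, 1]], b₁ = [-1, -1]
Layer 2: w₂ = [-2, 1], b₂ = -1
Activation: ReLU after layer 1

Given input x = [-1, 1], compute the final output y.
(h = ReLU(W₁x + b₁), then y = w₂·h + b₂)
y = -1

Layer 1 pre-activation: z₁ = [-2, -1]
After ReLU: h = [0, 0]
Layer 2 output: y = -2×0 + 1×0 + -1 = -1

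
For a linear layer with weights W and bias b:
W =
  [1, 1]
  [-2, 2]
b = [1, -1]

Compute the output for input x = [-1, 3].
y = [3, 7]

Wx = [1×-1 + 1×3, -2×-1 + 2×3]
   = [2, 8]
y = Wx + b = [2 + 1, 8 + -1] = [3, 7]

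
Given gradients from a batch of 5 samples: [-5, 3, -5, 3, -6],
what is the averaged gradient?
Average gradient = -2

Average = (1/5)(-5 + 3 + -5 + 3 + -6) = -10/5 = -2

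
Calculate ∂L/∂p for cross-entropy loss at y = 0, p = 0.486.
∂L/∂p = 1.946

∂L/∂p = -y/p + (1-y)/(1-p) = 0 + 1/0.514 = 1.946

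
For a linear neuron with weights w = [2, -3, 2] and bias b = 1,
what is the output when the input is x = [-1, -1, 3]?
y = 8

y = (2)(-1) + (-3)(-1) + (2)(3) + 1 = 8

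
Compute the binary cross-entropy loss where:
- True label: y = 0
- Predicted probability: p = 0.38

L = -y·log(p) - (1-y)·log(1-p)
L = 0.478

L = -0·log(0.38) - 1·log(0.62) = -log(0.62) = 0.478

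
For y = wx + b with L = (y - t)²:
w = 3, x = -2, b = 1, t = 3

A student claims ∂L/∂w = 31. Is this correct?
Incorrect

y = (3)(-2) + 1 = -5
∂L/∂y = 2(y - t) = 2(-5 - 3) = -16
∂y/∂w = x = -2
∂L/∂w = -16 × -2 = 32

Claimed value: 31
Incorrect: The correct gradient is 32.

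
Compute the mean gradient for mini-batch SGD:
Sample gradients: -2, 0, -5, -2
Average gradient = -2.25

Average = (1/4)(-2 + 0 + -5 + -2) = -9/4 = -2.25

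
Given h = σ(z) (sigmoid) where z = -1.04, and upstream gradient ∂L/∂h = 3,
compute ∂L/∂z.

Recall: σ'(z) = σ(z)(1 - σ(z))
∂L/∂z = 0.5789

σ(-1.04) = 0.2611
σ'(-1.04) = σ(-1.04)(1 - σ(-1.04)) = 0.2611 × 0.7389 = 0.193
∂L/∂z = ∂L/∂h · σ'(z) = 3 × 0.193 = 0.5789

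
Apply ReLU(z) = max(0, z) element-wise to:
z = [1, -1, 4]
h = [1, 0, 4]

ReLU applied element-wise: max(0,1)=1, max(0,-1)=0, max(0,4)=4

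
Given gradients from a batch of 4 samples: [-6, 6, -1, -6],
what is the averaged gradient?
Average gradient = -1.75

Average = (1/4)(-6 + 6 + -1 + -6) = -7/4 = -1.75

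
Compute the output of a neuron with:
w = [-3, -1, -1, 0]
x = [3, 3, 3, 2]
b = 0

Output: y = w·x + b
y = -15

y = (-3)(3) + (-1)(3) + (-1)(3) + (0)(2) + 0 = -15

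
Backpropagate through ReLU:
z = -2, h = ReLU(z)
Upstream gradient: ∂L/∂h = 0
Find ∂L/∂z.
∂L/∂z = 0

h = ReLU(-2) = 0
Since z < 0: ∂h/∂z = 0
∂L/∂z = ∂L/∂h · ∂h/∂z = 0 × 0 = 0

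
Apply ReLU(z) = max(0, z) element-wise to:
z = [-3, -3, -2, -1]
h = [0, 0, 0, 0]

ReLU applied element-wise: max(0,-3)=0, max(0,-3)=0, max(0,-2)=0, max(0,-1)=0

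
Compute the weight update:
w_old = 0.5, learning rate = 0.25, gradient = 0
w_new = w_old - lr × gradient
w_new = 0.5

w_new = w - η·∂L/∂w = 0.5 - 0.25×(0) = 0.5 - (0) = 0.5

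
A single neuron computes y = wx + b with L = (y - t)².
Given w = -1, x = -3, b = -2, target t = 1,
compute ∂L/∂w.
∂L/∂w = 0

y = wx + b = (-1)(-3) + -2 = 1
∂L/∂y = 2(y - t) = 2(1 - 1) = 0
∂y/∂w = x = -3
∂L/∂w = ∂L/∂y · ∂y/∂w = 0 × -3 = 0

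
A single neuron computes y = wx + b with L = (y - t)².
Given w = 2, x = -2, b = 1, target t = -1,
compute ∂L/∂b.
∂L/∂b = -4

y = wx + b = (2)(-2) + 1 = -3
∂L/∂y = 2(y - t) = 2(-3 - -1) = -4
∂y/∂b = 1
∂L/∂b = ∂L/∂y · ∂y/∂b = -4 × 1 = -4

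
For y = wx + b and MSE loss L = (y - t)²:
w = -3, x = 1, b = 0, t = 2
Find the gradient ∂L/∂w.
∂L/∂w = -10

y = wx + b = (-3)(1) + 0 = -3
∂L/∂y = 2(y - t) = 2(-3 - 2) = -10
∂y/∂w = x = 1
∂L/∂w = ∂L/∂y · ∂y/∂w = -10 × 1 = -10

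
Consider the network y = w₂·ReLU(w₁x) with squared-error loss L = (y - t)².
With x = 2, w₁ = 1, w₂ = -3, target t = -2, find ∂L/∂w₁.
∂L/∂w₁ = 48

Forward pass:
z = w₁x = 1×2 = 2
h = ReLU(2) = 2
y = w₂h = -3×2 = -6

Backward pass:
∂L/∂y = 2(y - t) = 2(-6 - -2) = -8
∂y/∂h = w₂ = -3
∂h/∂z = 1 (ReLU derivative)
∂z/∂w₁ = x = 2

∂L/∂w₁ = -8 × -3 × 1 × 2 = 48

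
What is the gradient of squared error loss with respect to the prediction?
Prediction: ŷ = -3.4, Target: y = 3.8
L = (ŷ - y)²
∂L/∂ŷ = -14.4

∂L/∂ŷ = 2(ŷ - y) = 2(-3.4 - 3.8) = 2(-7.2) = -14.4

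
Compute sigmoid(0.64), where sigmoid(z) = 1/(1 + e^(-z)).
0.6548

sigmoid(0.64) = 1/(1 + e^(-0.64)) = 1/(1 + 0.5273) = 0.6548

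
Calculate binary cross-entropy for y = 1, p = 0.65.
L = 0.4308

L = -1·log(0.65) - 0·log(0.35) = -log(0.65) = 0.4308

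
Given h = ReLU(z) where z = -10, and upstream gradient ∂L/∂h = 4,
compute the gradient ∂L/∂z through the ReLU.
∂L/∂z = 0

h = ReLU(-10) = 0
Since z < 0: ∂h/∂z = 0
∂L/∂z = ∂L/∂h · ∂h/∂z = 4 × 0 = 0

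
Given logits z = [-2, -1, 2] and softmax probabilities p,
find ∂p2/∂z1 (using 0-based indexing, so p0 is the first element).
∂p2/∂z1 = -0.04364

p = softmax(z) = [0.01715, 0.04661, 0.9362]
p2 = 0.9362, p1 = 0.04661

∂p2/∂z1 = -p2 × p1 = -0.9362 × 0.04661 = -0.04364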